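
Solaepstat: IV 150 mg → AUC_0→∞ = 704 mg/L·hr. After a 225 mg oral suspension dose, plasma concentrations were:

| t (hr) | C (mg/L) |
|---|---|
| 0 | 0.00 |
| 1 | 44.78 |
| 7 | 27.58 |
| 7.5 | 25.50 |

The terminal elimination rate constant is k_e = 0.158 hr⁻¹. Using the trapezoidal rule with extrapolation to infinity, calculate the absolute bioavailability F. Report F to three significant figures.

Trapezoidal AUC_0→7.5 (oral suspension):
  [0→1]: (0.00+44.78)/2 × 1 = 22.39
  [1→7]: (44.78+27.58)/2 × 6 = 217.08
  [7→7.5]: (27.58+25.50)/2 × 0.5 = 13.27
  Sum = 252.74 mg/L·hr
Tail: C_last/k_e = 25.50/0.158 = 161.392
AUC_0→∞ (oral suspension) = 252.74 + 161.392 = 414.132 mg/L·hr
F = (AUC_ev/D_ev)/(AUC_iv/D_iv) = (414.132/225)/(704/150) = 1.84059/4.69333 = 0.3922

F = 0.392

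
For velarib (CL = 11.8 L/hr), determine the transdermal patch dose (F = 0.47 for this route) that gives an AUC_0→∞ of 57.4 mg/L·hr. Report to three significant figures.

Dose = 1440 mg

Dose = CL × AUC_0→∞ / F
     = 11.8 × 57.4 / 0.47 = 1441.11 mg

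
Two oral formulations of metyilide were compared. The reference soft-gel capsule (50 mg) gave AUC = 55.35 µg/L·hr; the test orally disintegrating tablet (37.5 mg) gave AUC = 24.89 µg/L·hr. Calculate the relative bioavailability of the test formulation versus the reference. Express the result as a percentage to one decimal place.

F_rel = 60.0%

F_rel = (AUC_test/D_test) / (AUC_ref/D_ref)
      = (24.89/37.5) / (55.35/50)
      = 0.663733 / 1.107 = 0.5996 = 59.96%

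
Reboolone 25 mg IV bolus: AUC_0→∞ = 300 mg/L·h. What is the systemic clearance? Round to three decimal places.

CL = Dose_iv / AUC_0→∞
   = 25 / 300 = 0.0833333 L/h

CL = 0.083 L/h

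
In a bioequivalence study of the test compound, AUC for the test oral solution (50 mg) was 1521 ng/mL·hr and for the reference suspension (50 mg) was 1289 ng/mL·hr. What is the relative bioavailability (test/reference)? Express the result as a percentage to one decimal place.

F_rel = 118.0%

F_rel = (AUC_test/D_test) / (AUC_ref/D_ref)
      = (1521/50) / (1289/50)
      = 30.42 / 25.78 = 1.1800 = 118.00%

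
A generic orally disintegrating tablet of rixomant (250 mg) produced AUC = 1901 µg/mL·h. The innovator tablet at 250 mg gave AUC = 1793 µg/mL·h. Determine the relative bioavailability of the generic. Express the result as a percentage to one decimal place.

F_rel = 106.0%

F_rel = (AUC_test/D_test) / (AUC_ref/D_ref)
      = (1901/250) / (1793/250)
      = 7.604 / 7.172 = 1.0602 = 106.02%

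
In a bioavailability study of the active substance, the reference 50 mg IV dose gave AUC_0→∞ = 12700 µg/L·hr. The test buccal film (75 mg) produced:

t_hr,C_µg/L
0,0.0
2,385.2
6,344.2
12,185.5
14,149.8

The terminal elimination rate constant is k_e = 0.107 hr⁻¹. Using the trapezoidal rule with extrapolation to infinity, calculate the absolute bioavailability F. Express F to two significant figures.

F = 0.27

Trapezoidal AUC_0→14 (buccal film):
  [0→2]: (0.0+385.2)/2 × 2 = 385.2
  [2→6]: (385.2+344.2)/2 × 4 = 1458.8
  [6→12]: (344.2+185.5)/2 × 6 = 1589.1
  [12→14]: (185.5+149.8)/2 × 2 = 335.3
  Sum = 3768.4 µg/L·hr
Tail: C_last/k_e = 149.8/0.107 = 1400.000
AUC_0→∞ (buccal film) = 3768.4 + 1400.000 = 5168.4 µg/L·hr
F = (AUC_ev/D_ev)/(AUC_iv/D_iv) = (5168.4/75)/(12700/50) = 68.912/254 = 0.2713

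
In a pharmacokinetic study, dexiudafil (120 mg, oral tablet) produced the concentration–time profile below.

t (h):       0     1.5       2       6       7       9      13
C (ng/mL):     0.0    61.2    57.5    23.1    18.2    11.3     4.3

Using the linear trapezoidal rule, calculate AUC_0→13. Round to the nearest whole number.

AUC = 318 ng/mL·h

Trapezoidal AUC_0→13:
  [0→1.5]: (0.0+61.2)/2 × 1.5 = 45.9
  [1.5→2]: (61.2+57.5)/2 × 0.5 = 29.675
  [2→6]: (57.5+23.1)/2 × 4 = 161.2
  [6→7]: (23.1+18.2)/2 × 1 = 20.65
  [7→9]: (18.2+11.3)/2 × 2 = 29.5
  [9→13]: (11.3+4.3)/2 × 4 = 31.2
  Sum = 318.125 ng/mL·h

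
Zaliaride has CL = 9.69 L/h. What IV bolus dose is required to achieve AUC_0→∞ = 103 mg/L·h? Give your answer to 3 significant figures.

Dose_iv = CL × AUC_0→∞
     = 9.69 × 103 = 998.07 mg

Dose = 998 mg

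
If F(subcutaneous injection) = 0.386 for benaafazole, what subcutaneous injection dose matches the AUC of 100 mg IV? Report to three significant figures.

D_subcutaneous = 259 mg

For equal systemic exposure: F × D_ev = D_iv
D_ev = D_iv / F = 100 / 0.386 = 259.067 mg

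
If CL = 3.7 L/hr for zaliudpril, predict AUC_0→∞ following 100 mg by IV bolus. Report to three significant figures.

AUC = 27.0 mg/L·hr

AUC_0→∞ = Dose_iv / CL
        = 100 / 3.7 = 27.027 mg/L·hr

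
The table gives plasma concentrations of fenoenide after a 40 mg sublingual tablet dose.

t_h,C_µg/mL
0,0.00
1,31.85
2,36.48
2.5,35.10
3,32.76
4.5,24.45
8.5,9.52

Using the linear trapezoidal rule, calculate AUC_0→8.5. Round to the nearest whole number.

AUC = 196 µg/mL·h

Trapezoidal AUC_0→8.5:
  [0→1]: (0.00+31.85)/2 × 1 = 15.925
  [1→2]: (31.85+36.48)/2 × 1 = 34.165
  [2→2.5]: (36.48+35.10)/2 × 0.5 = 17.895
  [2.5→3]: (35.10+32.76)/2 × 0.5 = 16.965
  [3→4.5]: (32.76+24.45)/2 × 1.5 = 42.9075
  [4.5→8.5]: (24.45+9.52)/2 × 4 = 67.94
  Sum = 195.7975 µg/mL·h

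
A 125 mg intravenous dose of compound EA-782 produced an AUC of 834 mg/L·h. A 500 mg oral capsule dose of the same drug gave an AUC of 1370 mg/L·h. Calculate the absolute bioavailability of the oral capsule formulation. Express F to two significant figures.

F = 0.41

F = (AUC_ev / D_ev) / (AUC_iv / D_iv)
  = (1370/500) / (834/125)
  = 2.74 / 6.672 = 0.4107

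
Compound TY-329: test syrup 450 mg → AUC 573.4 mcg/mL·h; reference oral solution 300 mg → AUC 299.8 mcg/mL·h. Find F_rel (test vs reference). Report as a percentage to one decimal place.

F_rel = 127.5%

F_rel = (AUC_test/D_test) / (AUC_ref/D_ref)
      = (573.4/450) / (299.8/300)
      = 1.27422 / 0.999333 = 1.2751 = 127.51%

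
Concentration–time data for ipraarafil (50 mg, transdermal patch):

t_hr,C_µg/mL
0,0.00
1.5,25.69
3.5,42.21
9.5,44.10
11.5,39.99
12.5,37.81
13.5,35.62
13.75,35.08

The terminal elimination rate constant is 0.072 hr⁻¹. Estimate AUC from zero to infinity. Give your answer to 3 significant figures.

Trapezoidal AUC_0→13.75:
  [0→1.5]: (0.00+25.69)/2 × 1.5 = 19.2675
  [1.5→3.5]: (25.69+42.21)/2 × 2 = 67.9
  [3.5→9.5]: (42.21+44.10)/2 × 6 = 258.93
  [9.5→11.5]: (44.10+39.99)/2 × 2 = 84.09
  [11.5→12.5]: (39.99+37.81)/2 × 1 = 38.9
  [12.5→13.5]: (37.81+35.62)/2 × 1 = 36.715
  [13.5→13.75]: (35.62+35.08)/2 × 0.25 = 8.8375
  Sum = 514.64 µg/mL·hr
Extrapolated tail: C_last / k_e = 35.08 / 0.072 = 487.222
AUC_0→∞ = 514.64 + 487.222 = 1001.862 µg/mL·hr

AUC = 1000 µg/mL·hr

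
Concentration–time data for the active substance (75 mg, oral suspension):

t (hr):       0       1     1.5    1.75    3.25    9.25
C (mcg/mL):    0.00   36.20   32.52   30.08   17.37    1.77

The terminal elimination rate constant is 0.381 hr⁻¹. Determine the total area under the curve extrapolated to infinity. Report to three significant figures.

AUC = 141 mcg/mL·hr

Trapezoidal AUC_0→9.25:
  [0→1]: (0.00+36.20)/2 × 1 = 18.1
  [1→1.5]: (36.20+32.52)/2 × 0.5 = 17.18
  [1.5→1.75]: (32.52+30.08)/2 × 0.25 = 7.825
  [1.75→3.25]: (30.08+17.37)/2 × 1.5 = 35.5875
  [3.25→9.25]: (17.37+1.77)/2 × 6 = 57.42
  Sum = 136.1125 mcg/mL·hr
Extrapolated tail: C_last / k_e = 1.77 / 0.381 = 4.646
AUC_0→∞ = 136.1125 + 4.646 = 140.7585 mcg/mL·hr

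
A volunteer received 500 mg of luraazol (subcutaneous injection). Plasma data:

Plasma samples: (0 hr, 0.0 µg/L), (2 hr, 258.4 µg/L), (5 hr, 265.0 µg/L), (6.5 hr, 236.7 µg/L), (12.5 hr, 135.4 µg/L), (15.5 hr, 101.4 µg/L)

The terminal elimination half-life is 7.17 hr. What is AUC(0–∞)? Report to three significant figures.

AUC = 3940 µg/L·hr

Trapezoidal AUC_0→15.5:
  [0→2]: (0.0+258.4)/2 × 2 = 258.4
  [2→5]: (258.4+265.0)/2 × 3 = 785.1
  [5→6.5]: (265.0+236.7)/2 × 1.5 = 376.275
  [6.5→12.5]: (236.7+135.4)/2 × 6 = 1116.3
  [12.5→15.5]: (135.4+101.4)/2 × 3 = 355.2
  Sum = 2891.275 µg/L·hr
k_e = ln2 / t½ = 0.693147 / 7.17 = 0.0967 hr^-1
Extrapolated tail: C_last / k_e = 101.4 / 0.0967 = 1048.604
AUC_0→∞ = 2891.275 + 1048.604 = 3939.879 µg/L·hr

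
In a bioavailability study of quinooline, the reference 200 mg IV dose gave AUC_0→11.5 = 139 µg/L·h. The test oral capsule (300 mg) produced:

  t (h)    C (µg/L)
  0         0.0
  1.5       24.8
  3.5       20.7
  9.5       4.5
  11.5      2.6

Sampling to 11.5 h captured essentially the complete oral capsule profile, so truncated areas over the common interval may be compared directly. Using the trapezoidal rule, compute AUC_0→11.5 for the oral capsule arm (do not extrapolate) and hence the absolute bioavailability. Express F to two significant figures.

F = 0.70

Trapezoidal AUC_0→11.5 (oral capsule):
  [0→1.5]: (0.0+24.8)/2 × 1.5 = 18.6
  [1.5→3.5]: (24.8+20.7)/2 × 2 = 45.5
  [3.5→9.5]: (20.7+4.5)/2 × 6 = 75.6
  [9.5→11.5]: (4.5+2.6)/2 × 2 = 7.1
  Sum = 146.8 µg/L·h
F = (AUC_ev/D_ev)/(AUC_iv/D_iv) = (146.8/300)/(139/200) = 0.489333/0.695 = 0.7041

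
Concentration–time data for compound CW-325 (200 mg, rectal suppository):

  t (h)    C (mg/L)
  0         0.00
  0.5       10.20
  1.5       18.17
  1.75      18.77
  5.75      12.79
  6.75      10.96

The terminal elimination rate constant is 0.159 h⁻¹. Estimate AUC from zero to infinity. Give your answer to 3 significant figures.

AUC = 165 mg/L·h

Trapezoidal AUC_0→6.75:
  [0→0.5]: (0.00+10.20)/2 × 0.5 = 2.55
  [0.5→1.5]: (10.20+18.17)/2 × 1 = 14.185
  [1.5→1.75]: (18.17+18.77)/2 × 0.25 = 4.6175
  [1.75→5.75]: (18.77+12.79)/2 × 4 = 63.12
  [5.75→6.75]: (12.79+10.96)/2 × 1 = 11.875
  Sum = 96.3475 mg/L·h
Extrapolated tail: C_last / k_e = 10.96 / 0.159 = 68.931
AUC_0→∞ = 96.3475 + 68.931 = 165.2785 mg/L·h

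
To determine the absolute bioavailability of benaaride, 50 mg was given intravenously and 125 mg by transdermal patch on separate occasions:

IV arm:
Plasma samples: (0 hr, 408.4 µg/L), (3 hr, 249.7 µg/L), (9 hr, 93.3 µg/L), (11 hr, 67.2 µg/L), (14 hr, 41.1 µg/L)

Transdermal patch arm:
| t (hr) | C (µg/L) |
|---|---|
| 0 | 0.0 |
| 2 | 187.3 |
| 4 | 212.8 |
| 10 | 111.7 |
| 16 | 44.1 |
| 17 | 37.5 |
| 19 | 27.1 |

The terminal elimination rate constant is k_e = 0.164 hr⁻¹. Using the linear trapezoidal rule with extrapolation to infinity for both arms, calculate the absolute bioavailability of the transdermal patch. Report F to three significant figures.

F = 0.355

Trapezoidal AUC_0→14 (IV):
  [0→3]: (408.4+249.7)/2 × 3 = 987.15
  [3→9]: (249.7+93.3)/2 × 6 = 1029.0
  [9→11]: (93.3+67.2)/2 × 2 = 160.5
  [11→14]: (67.2+41.1)/2 × 3 = 162.45
  Sum = 2339.1 µg/L·hr
IV tail: 41.1/0.164 = 250.610; AUC_iv,0→∞ = 2339.1 + 250.610 = 2589.71 µg/L·hr
Trapezoidal AUC_0→19 (transdermal patch):
  [0→2]: (0.0+187.3)/2 × 2 = 187.3
  [2→4]: (187.3+212.8)/2 × 2 = 400.1
  [4→10]: (212.8+111.7)/2 × 6 = 973.5
  [10→16]: (111.7+44.1)/2 × 6 = 467.4
  [16→17]: (44.1+37.5)/2 × 1 = 40.8
  [17→19]: (37.5+27.1)/2 × 2 = 64.6
  Sum = 2133.7 µg/L·hr
transdermal patch tail: 27.1/0.164 = 165.244; AUC_ev,0→∞ = 2133.7 + 165.244 = 2298.944 µg/L·hr
F = (AUC_ev/D_ev)/(AUC_iv/D_iv) = (2298.944/125)/(2589.71/50) = 18.391552/51.7942 = 0.3551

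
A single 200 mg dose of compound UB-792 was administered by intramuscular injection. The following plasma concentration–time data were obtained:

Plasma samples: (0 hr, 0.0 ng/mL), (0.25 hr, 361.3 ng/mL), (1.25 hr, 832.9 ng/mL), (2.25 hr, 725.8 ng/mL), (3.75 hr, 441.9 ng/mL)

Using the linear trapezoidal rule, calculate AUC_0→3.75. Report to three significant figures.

AUC = 2300 ng/mL·hr

Trapezoidal AUC_0→3.75:
  [0→0.25]: (0.0+361.3)/2 × 0.25 = 45.1625
  [0.25→1.25]: (361.3+832.9)/2 × 1 = 597.1
  [1.25→2.25]: (832.9+725.8)/2 × 1 = 779.35
  [2.25→3.75]: (725.8+441.9)/2 × 1.5 = 875.775
  Sum = 2297.3875 ng/mL·hr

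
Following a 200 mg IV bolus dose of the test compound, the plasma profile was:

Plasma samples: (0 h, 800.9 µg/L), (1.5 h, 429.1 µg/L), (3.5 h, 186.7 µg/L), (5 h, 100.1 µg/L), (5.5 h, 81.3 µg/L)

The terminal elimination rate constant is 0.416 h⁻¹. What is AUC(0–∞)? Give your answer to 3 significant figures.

Trapezoidal AUC_0→5.5:
  [0→1.5]: (800.9+429.1)/2 × 1.5 = 922.5
  [1.5→3.5]: (429.1+186.7)/2 × 2 = 615.8
  [3.5→5]: (186.7+100.1)/2 × 1.5 = 215.1
  [5→5.5]: (100.1+81.3)/2 × 0.5 = 45.35
  Sum = 1798.75 µg/L·h
Extrapolated tail: C_last / k_e = 81.3 / 0.416 = 195.433
AUC_0→∞ = 1798.75 + 195.433 = 1994.183 µg/L·h

AUC = 1990 µg/L·h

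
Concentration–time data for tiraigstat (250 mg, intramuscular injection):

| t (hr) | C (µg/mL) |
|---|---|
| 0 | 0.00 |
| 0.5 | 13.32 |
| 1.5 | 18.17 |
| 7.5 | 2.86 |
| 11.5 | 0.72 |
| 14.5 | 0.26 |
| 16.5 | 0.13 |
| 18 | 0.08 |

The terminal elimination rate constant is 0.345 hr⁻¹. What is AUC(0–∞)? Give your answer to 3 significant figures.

AUC = 91.6 µg/mL·hr

Trapezoidal AUC_0→18:
  [0→0.5]: (0.00+13.32)/2 × 0.5 = 3.33
  [0.5→1.5]: (13.32+18.17)/2 × 1 = 15.745
  [1.5→7.5]: (18.17+2.86)/2 × 6 = 63.09
  [7.5→11.5]: (2.86+0.72)/2 × 4 = 7.16
  [11.5→14.5]: (0.72+0.26)/2 × 3 = 1.47
  [14.5→16.5]: (0.26+0.13)/2 × 2 = 0.39
  [16.5→18]: (0.13+0.08)/2 × 1.5 = 0.1575
  Sum = 91.3425 µg/mL·hr
Extrapolated tail: C_last / k_e = 0.08 / 0.345 = 0.232
AUC_0→∞ = 91.3425 + 0.232 = 91.5745 µg/mL·hr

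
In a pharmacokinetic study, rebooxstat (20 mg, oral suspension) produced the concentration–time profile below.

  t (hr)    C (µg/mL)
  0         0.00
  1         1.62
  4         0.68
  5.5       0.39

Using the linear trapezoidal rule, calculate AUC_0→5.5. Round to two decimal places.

AUC = 5.06 µg/mL·hr

Trapezoidal AUC_0→5.5:
  [0→1]: (0.00+1.62)/2 × 1 = 0.81
  [1→4]: (1.62+0.68)/2 × 3 = 3.45
  [4→5.5]: (0.68+0.39)/2 × 1.5 = 0.8025
  Sum = 5.0625 µg/mL·hr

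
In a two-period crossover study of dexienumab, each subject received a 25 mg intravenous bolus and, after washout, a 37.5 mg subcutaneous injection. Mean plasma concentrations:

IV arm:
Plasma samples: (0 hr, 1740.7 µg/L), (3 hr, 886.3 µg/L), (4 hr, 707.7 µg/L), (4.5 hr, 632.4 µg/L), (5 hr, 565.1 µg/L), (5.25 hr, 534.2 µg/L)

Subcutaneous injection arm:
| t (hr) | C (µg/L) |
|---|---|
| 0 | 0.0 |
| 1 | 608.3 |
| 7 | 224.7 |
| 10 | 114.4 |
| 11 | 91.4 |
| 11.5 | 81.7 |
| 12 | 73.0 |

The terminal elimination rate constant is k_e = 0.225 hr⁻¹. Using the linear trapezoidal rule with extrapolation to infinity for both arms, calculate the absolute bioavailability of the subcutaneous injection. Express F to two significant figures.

Trapezoidal AUC_0→5.25 (IV):
  [0→3]: (1740.7+886.3)/2 × 3 = 3940.5
  [3→4]: (886.3+707.7)/2 × 1 = 797.0
  [4→4.5]: (707.7+632.4)/2 × 0.5 = 335.025
  [4.5→5]: (632.4+565.1)/2 × 0.5 = 299.375
  [5→5.25]: (565.1+534.2)/2 × 0.25 = 137.4125
  Sum = 5509.3125 µg/L·hr
IV tail: 534.2/0.225 = 2374.222; AUC_iv,0→∞ = 5509.3125 + 2374.222 = 7883.5345 µg/L·hr
Trapezoidal AUC_0→12 (subcutaneous injection):
  [0→1]: (0.0+608.3)/2 × 1 = 304.15
  [1→7]: (608.3+224.7)/2 × 6 = 2499.0
  [7→10]: (224.7+114.4)/2 × 3 = 508.65
  [10→11]: (114.4+91.4)/2 × 1 = 102.9
  [11→11.5]: (91.4+81.7)/2 × 0.5 = 43.275
  [11.5→12]: (81.7+73.0)/2 × 0.5 = 38.675
  Sum = 3496.65 µg/L·hr
subcutaneous injection tail: 73.0/0.225 = 324.444; AUC_ev,0→∞ = 3496.65 + 324.444 = 3821.094 µg/L·hr
F = (AUC_ev/D_ev)/(AUC_iv/D_iv) = (3821.094/37.5)/(7883.5345/25) = 101.89584/315.34138 = 0.3231

F = 0.32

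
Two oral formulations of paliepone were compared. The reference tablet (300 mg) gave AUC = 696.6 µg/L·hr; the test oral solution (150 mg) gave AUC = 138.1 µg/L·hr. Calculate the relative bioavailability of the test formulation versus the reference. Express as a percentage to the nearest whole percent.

F_rel = (AUC_test/D_test) / (AUC_ref/D_ref)
      = (138.1/150) / (696.6/300)
      = 0.920667 / 2.322 = 0.3965 = 39.65%

F_rel = 40%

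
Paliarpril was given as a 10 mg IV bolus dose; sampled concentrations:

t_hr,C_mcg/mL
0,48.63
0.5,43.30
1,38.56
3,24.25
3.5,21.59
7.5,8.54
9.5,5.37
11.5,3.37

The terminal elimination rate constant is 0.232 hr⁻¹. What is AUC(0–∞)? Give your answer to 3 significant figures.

AUC = 215 mcg/mL·hr

Trapezoidal AUC_0→11.5:
  [0→0.5]: (48.63+43.30)/2 × 0.5 = 22.9825
  [0.5→1]: (43.30+38.56)/2 × 0.5 = 20.465
  [1→3]: (38.56+24.25)/2 × 2 = 62.81
  [3→3.5]: (24.25+21.59)/2 × 0.5 = 11.46
  [3.5→7.5]: (21.59+8.54)/2 × 4 = 60.26
  [7.5→9.5]: (8.54+5.37)/2 × 2 = 13.91
  [9.5→11.5]: (5.37+3.37)/2 × 2 = 8.74
  Sum = 200.6275 mcg/mL·hr
Extrapolated tail: C_last / k_e = 3.37 / 0.232 = 14.526
AUC_0→∞ = 200.6275 + 14.526 = 215.1535 mcg/mL·hr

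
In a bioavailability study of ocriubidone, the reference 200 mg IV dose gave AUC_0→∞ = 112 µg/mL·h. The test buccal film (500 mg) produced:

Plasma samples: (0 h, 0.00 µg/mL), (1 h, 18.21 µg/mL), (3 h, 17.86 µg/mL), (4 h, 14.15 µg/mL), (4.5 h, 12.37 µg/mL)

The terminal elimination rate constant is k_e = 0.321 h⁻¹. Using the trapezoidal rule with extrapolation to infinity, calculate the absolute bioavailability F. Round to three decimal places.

Trapezoidal AUC_0→4.5 (buccal film):
  [0→1]: (0.00+18.21)/2 × 1 = 9.105
  [1→3]: (18.21+17.86)/2 × 2 = 36.07
  [3→4]: (17.86+14.15)/2 × 1 = 16.005
  [4→4.5]: (14.15+12.37)/2 × 0.5 = 6.63
  Sum = 67.81 µg/mL·h
Tail: C_last/k_e = 12.37/0.321 = 38.536
AUC_0→∞ (buccal film) = 67.81 + 38.536 = 106.346 µg/mL·h
F = (AUC_ev/D_ev)/(AUC_iv/D_iv) = (106.346/500)/(112/200) = 0.212692/0.56 = 0.3798

F = 0.380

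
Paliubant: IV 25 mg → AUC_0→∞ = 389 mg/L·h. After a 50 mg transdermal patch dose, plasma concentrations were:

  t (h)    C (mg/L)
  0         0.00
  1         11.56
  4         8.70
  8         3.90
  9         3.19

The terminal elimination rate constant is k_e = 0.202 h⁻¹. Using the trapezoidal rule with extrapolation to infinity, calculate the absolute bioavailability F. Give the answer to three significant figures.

Trapezoidal AUC_0→9 (transdermal patch):
  [0→1]: (0.00+11.56)/2 × 1 = 5.78
  [1→4]: (11.56+8.70)/2 × 3 = 30.39
  [4→8]: (8.70+3.90)/2 × 4 = 25.2
  [8→9]: (3.90+3.19)/2 × 1 = 3.545
  Sum = 64.915 mg/L·h
Tail: C_last/k_e = 3.19/0.202 = 15.792
AUC_0→∞ (transdermal patch) = 64.915 + 15.792 = 80.707 mg/L·h
F = (AUC_ev/D_ev)/(AUC_iv/D_iv) = (80.707/50)/(389/25) = 1.61414/15.56 = 0.1037

F = 0.104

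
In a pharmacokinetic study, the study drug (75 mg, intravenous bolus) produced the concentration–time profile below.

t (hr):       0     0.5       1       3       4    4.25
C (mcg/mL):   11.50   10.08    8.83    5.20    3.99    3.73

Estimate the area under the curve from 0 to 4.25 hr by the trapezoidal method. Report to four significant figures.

AUC = 29.71 mcg/mL·hr

Trapezoidal AUC_0→4.25:
  [0→0.5]: (11.50+10.08)/2 × 0.5 = 5.395
  [0.5→1]: (10.08+8.83)/2 × 0.5 = 4.7275
  [1→3]: (8.83+5.20)/2 × 2 = 14.03
  [3→4]: (5.20+3.99)/2 × 1 = 4.595
  [4→4.25]: (3.99+3.73)/2 × 0.25 = 0.965
  Sum = 29.7125 mcg/mL·hr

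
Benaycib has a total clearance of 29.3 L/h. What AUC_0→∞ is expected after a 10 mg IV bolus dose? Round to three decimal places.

AUC_0→∞ = Dose_iv / CL
        = 10 / 29.3 = 0.341297 mg/L·h

AUC = 0.341 mg/L·h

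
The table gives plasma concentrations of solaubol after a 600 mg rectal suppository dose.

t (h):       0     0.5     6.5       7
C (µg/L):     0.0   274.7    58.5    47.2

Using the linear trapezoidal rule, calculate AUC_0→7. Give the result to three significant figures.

Trapezoidal AUC_0→7:
  [0→0.5]: (0.0+274.7)/2 × 0.5 = 68.675
  [0.5→6.5]: (274.7+58.5)/2 × 6 = 999.6
  [6.5→7]: (58.5+47.2)/2 × 0.5 = 26.425
  Sum = 1094.7 µg/L·h

AUC = 1090 µg/L·h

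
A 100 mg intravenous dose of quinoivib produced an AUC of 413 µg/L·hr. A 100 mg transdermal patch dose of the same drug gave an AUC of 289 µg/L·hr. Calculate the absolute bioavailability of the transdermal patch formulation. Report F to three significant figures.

F = (AUC_ev / D_ev) / (AUC_iv / D_iv)
  = (289/100) / (413/100)
  = 2.89 / 4.13 = 0.6998

F = 0.700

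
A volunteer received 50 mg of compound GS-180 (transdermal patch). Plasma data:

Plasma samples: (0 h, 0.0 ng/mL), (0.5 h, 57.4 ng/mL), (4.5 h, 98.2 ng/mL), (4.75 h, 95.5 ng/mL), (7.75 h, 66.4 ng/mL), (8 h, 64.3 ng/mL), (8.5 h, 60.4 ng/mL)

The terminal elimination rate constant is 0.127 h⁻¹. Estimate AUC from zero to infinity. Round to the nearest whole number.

AUC = 1116 ng/mL·h

Trapezoidal AUC_0→8.5:
  [0→0.5]: (0.0+57.4)/2 × 0.5 = 14.35
  [0.5→4.5]: (57.4+98.2)/2 × 4 = 311.2
  [4.5→4.75]: (98.2+95.5)/2 × 0.25 = 24.2125
  [4.75→7.75]: (95.5+66.4)/2 × 3 = 242.85
  [7.75→8]: (66.4+64.3)/2 × 0.25 = 16.3375
  [8→8.5]: (64.3+60.4)/2 × 0.5 = 31.175
  Sum = 640.125 ng/mL·h
Extrapolated tail: C_last / k_e = 60.4 / 0.127 = 475.591
AUC_0→∞ = 640.125 + 475.591 = 1115.716 ng/mL·h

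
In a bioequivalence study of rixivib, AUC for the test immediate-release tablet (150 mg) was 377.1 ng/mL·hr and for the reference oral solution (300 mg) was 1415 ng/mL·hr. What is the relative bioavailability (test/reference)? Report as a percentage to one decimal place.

F_rel = 53.3%

F_rel = (AUC_test/D_test) / (AUC_ref/D_ref)
      = (377.1/150) / (1415/300)
      = 2.514 / 4.71667 = 0.5330 = 53.30%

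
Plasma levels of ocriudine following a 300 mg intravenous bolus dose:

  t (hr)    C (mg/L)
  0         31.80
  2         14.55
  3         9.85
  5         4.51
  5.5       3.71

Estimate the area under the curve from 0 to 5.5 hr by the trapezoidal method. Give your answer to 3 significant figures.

AUC = 75.0 mg/L·hr

Trapezoidal AUC_0→5.5:
  [0→2]: (31.80+14.55)/2 × 2 = 46.35
  [2→3]: (14.55+9.85)/2 × 1 = 12.2
  [3→5]: (9.85+4.51)/2 × 2 = 14.36
  [5→5.5]: (4.51+3.71)/2 × 0.5 = 2.055
  Sum = 74.965 mg/L·hr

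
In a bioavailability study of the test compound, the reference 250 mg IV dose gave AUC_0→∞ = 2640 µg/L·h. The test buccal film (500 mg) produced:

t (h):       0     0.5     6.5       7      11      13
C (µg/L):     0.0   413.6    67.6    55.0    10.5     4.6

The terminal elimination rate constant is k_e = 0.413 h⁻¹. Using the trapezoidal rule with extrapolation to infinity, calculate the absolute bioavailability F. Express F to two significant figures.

F = 0.33

Trapezoidal AUC_0→13 (buccal film):
  [0→0.5]: (0.0+413.6)/2 × 0.5 = 103.4
  [0.5→6.5]: (413.6+67.6)/2 × 6 = 1443.6
  [6.5→7]: (67.6+55.0)/2 × 0.5 = 30.65
  [7→11]: (55.0+10.5)/2 × 4 = 131.0
  [11→13]: (10.5+4.6)/2 × 2 = 15.1
  Sum = 1723.75 µg/L·h
Tail: C_last/k_e = 4.6/0.413 = 11.138
AUC_0→∞ (buccal film) = 1723.75 + 11.138 = 1734.888 µg/L·h
F = (AUC_ev/D_ev)/(AUC_iv/D_iv) = (1734.888/500)/(2640/250) = 3.469776/10.56 = 0.3286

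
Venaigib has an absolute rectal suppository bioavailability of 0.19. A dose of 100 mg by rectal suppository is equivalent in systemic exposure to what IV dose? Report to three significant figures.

Systemic exposure from an extravascular dose = F × D_ev, so the equivalent IV dose is F × D_ev.
D_iv = F × D_ev = 0.19 × 100 = 19 mg

D_iv = 19.0 mg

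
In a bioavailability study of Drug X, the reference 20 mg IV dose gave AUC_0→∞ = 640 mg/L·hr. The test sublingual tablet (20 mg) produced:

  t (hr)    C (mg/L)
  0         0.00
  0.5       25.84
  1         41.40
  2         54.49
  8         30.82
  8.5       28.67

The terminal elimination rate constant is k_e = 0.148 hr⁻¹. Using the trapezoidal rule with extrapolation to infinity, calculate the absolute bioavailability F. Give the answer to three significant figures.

Trapezoidal AUC_0→8.5 (sublingual tablet):
  [0→0.5]: (0.00+25.84)/2 × 0.5 = 6.46
  [0.5→1]: (25.84+41.40)/2 × 0.5 = 16.81
  [1→2]: (41.40+54.49)/2 × 1 = 47.945
  [2→8]: (54.49+30.82)/2 × 6 = 255.93
  [8→8.5]: (30.82+28.67)/2 × 0.5 = 14.8725
  Sum = 342.0175 mg/L·hr
Tail: C_last/k_e = 28.67/0.148 = 193.716
AUC_0→∞ (sublingual tablet) = 342.0175 + 193.716 = 535.7335 mg/L·hr
F = (AUC_ev/D_ev)/(AUC_iv/D_iv) = (535.7335/20)/(640/20) = 26.786675/32 = 0.8371

F = 0.837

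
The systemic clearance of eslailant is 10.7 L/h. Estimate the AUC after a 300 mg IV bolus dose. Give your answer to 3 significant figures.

AUC_0→∞ = Dose_iv / CL
        = 300 / 10.7 = 28.0374 mg/L·h

AUC = 28.0 mg/L·h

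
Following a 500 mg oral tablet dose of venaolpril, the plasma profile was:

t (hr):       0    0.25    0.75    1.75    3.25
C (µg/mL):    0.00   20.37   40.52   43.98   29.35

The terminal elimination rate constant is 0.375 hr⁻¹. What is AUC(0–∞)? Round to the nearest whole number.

AUC = 193 µg/mL·hr

Trapezoidal AUC_0→3.25:
  [0→0.25]: (0.00+20.37)/2 × 0.25 = 2.54625
  [0.25→0.75]: (20.37+40.52)/2 × 0.5 = 15.2225
  [0.75→1.75]: (40.52+43.98)/2 × 1 = 42.25
  [1.75→3.25]: (43.98+29.35)/2 × 1.5 = 54.9975
  Sum = 115.01625 µg/mL·hr
Extrapolated tail: C_last / k_e = 29.35 / 0.375 = 78.267
AUC_0→∞ = 115.01625 + 78.267 = 193.28325 µg/mL·hr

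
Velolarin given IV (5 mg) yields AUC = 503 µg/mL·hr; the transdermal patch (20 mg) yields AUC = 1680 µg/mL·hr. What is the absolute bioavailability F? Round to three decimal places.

F = (AUC_ev / D_ev) / (AUC_iv / D_iv)
  = (1680/20) / (503/5)
  = 84 / 100.6 = 0.8350

F = 0.835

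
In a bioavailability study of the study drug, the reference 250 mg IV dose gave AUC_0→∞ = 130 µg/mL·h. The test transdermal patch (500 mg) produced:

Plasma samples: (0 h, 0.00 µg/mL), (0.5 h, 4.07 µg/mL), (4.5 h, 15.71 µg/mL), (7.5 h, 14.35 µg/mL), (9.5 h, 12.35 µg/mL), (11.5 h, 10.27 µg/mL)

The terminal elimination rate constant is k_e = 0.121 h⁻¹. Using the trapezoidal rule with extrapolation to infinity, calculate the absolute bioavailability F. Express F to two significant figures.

F = 0.85

Trapezoidal AUC_0→11.5 (transdermal patch):
  [0→0.5]: (0.00+4.07)/2 × 0.5 = 1.0175
  [0.5→4.5]: (4.07+15.71)/2 × 4 = 39.56
  [4.5→7.5]: (15.71+14.35)/2 × 3 = 45.09
  [7.5→9.5]: (14.35+12.35)/2 × 2 = 26.7
  [9.5→11.5]: (12.35+10.27)/2 × 2 = 22.62
  Sum = 134.9875 µg/mL·h
Tail: C_last/k_e = 10.27/0.121 = 84.876
AUC_0→∞ (transdermal patch) = 134.9875 + 84.876 = 219.8635 µg/mL·h
F = (AUC_ev/D_ev)/(AUC_iv/D_iv) = (219.8635/500)/(130/250) = 0.439727/0.52 = 0.8456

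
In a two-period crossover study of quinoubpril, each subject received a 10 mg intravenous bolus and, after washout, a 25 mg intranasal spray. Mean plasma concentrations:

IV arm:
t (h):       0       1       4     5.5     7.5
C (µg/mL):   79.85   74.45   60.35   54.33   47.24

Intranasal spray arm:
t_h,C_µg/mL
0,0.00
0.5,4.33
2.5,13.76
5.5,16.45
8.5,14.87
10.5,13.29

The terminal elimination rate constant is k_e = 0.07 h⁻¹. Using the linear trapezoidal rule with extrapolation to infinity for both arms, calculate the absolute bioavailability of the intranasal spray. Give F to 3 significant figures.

Trapezoidal AUC_0→7.5 (IV):
  [0→1]: (79.85+74.45)/2 × 1 = 77.15
  [1→4]: (74.45+60.35)/2 × 3 = 202.2
  [4→5.5]: (60.35+54.33)/2 × 1.5 = 86.01
  [5.5→7.5]: (54.33+47.24)/2 × 2 = 101.57
  Sum = 466.93 µg/mL·h
IV tail: 47.24/0.07 = 674.857; AUC_iv,0→∞ = 466.93 + 674.857 = 1141.787 µg/mL·h
Trapezoidal AUC_0→10.5 (intranasal spray):
  [0→0.5]: (0.00+4.33)/2 × 0.5 = 1.0825
  [0.5→2.5]: (4.33+13.76)/2 × 2 = 18.09
  [2.5→5.5]: (13.76+16.45)/2 × 3 = 45.315
  [5.5→8.5]: (16.45+14.87)/2 × 3 = 46.98
  [8.5→10.5]: (14.87+13.29)/2 × 2 = 28.16
  Sum = 139.6275 µg/mL·h
intranasal spray tail: 13.29/0.07 = 189.857; AUC_ev,0→∞ = 139.6275 + 189.857 = 329.4845 µg/mL·h
F = (AUC_ev/D_ev)/(AUC_iv/D_iv) = (329.4845/25)/(1141.787/10) = 13.17938/114.1787 = 0.1154

F = 0.115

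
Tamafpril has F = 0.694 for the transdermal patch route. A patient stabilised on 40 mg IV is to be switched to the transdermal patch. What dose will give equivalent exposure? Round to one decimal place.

D_transdermal = 57.6 mg

For equal systemic exposure: F × D_ev = D_iv
D_ev = D_iv / F = 40 / 0.694 = 57.6369 mg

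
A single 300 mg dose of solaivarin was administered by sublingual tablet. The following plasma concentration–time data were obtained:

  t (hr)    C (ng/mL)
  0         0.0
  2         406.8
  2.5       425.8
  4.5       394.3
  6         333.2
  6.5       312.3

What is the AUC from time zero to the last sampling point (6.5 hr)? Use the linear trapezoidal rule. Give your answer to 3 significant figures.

AUC = 2140 ng/mL·hr

Trapezoidal AUC_0→6.5:
  [0→2]: (0.0+406.8)/2 × 2 = 406.8
  [2→2.5]: (406.8+425.8)/2 × 0.5 = 208.15
  [2.5→4.5]: (425.8+394.3)/2 × 2 = 820.1
  [4.5→6]: (394.3+333.2)/2 × 1.5 = 545.625
  [6→6.5]: (333.2+312.3)/2 × 0.5 = 161.375
  Sum = 2142.05 ng/mL·hr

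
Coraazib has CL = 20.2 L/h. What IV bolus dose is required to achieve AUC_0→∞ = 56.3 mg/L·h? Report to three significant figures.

Dose_iv = CL × AUC_0→∞
     = 20.2 × 56.3 = 1137.26 mg

Dose = 1140 mg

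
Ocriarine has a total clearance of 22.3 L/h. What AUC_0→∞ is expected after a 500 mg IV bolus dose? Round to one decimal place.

AUC_0→∞ = Dose_iv / CL
        = 500 / 22.3 = 22.4215 mg/L·h

AUC = 22.4 mg/L·h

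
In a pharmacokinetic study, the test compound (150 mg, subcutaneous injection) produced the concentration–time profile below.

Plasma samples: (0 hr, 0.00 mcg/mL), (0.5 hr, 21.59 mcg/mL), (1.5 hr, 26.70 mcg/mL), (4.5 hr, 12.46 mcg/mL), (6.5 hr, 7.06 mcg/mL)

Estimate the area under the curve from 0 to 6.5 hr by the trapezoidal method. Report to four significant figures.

AUC = 107.8 mcg/mL·hr

Trapezoidal AUC_0→6.5:
  [0→0.5]: (0.00+21.59)/2 × 0.5 = 5.3975
  [0.5→1.5]: (21.59+26.70)/2 × 1 = 24.145
  [1.5→4.5]: (26.70+12.46)/2 × 3 = 58.74
  [4.5→6.5]: (12.46+7.06)/2 × 2 = 19.52
  Sum = 107.8025 mcg/mL·hr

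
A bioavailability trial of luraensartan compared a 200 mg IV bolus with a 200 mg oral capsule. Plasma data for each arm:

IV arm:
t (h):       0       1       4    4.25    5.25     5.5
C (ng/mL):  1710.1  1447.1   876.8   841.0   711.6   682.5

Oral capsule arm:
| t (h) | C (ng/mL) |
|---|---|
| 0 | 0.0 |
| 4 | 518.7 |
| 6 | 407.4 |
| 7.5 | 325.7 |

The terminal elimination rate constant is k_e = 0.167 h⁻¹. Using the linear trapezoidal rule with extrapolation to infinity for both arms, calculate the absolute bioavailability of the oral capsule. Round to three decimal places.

F = 0.433

Trapezoidal AUC_0→5.5 (IV):
  [0→1]: (1710.1+1447.1)/2 × 1 = 1578.6
  [1→4]: (1447.1+876.8)/2 × 3 = 3485.85
  [4→4.25]: (876.8+841.0)/2 × 0.25 = 214.725
  [4.25→5.25]: (841.0+711.6)/2 × 1 = 776.3
  [5.25→5.5]: (711.6+682.5)/2 × 0.25 = 174.2625
  Sum = 6229.7375 ng/mL·h
IV tail: 682.5/0.167 = 4086.826; AUC_iv,0→∞ = 6229.7375 + 4086.826 = 10316.5635 ng/mL·h
Trapezoidal AUC_0→7.5 (oral capsule):
  [0→4]: (0.0+518.7)/2 × 4 = 1037.4
  [4→6]: (518.7+407.4)/2 × 2 = 926.1
  [6→7.5]: (407.4+325.7)/2 × 1.5 = 549.825
  Sum = 2513.325 ng/mL·h
oral capsule tail: 325.7/0.167 = 1950.299; AUC_ev,0→∞ = 2513.325 + 1950.299 = 4463.624 ng/mL·h
F = (AUC_ev/D_ev)/(AUC_iv/D_iv) = (4463.624/200)/(10316.5635/200) = 22.31812/51.5828 = 0.4327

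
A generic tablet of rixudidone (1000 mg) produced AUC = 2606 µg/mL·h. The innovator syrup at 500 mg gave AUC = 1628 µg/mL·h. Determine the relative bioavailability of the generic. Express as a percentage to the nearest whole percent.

F_rel = 80%

F_rel = (AUC_test/D_test) / (AUC_ref/D_ref)
      = (2606/1000) / (1628/500)
      = 2.606 / 3.256 = 0.8004 = 80.04%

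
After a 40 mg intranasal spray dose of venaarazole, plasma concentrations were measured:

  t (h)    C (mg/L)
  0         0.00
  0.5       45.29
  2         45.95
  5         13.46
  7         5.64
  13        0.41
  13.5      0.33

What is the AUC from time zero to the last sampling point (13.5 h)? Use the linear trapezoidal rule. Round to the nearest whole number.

AUC = 206 mg/L·h

Trapezoidal AUC_0→13.5:
  [0→0.5]: (0.00+45.29)/2 × 0.5 = 11.3225
  [0.5→2]: (45.29+45.95)/2 × 1.5 = 68.43
  [2→5]: (45.95+13.46)/2 × 3 = 89.115
  [5→7]: (13.46+5.64)/2 × 2 = 19.1
  [7→13]: (5.64+0.41)/2 × 6 = 18.15
  [13→13.5]: (0.41+0.33)/2 × 0.5 = 0.185
  Sum = 206.3025 mg/L·h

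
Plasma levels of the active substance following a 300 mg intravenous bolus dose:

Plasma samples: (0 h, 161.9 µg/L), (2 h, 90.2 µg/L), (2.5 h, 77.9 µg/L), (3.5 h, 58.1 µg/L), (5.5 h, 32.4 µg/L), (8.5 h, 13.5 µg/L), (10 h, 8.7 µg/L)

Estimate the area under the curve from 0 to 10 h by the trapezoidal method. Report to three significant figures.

AUC = 538 µg/L·h

Trapezoidal AUC_0→10:
  [0→2]: (161.9+90.2)/2 × 2 = 252.1
  [2→2.5]: (90.2+77.9)/2 × 0.5 = 42.025
  [2.5→3.5]: (77.9+58.1)/2 × 1 = 68.0
  [3.5→5.5]: (58.1+32.4)/2 × 2 = 90.5
  [5.5→8.5]: (32.4+13.5)/2 × 3 = 68.85
  [8.5→10]: (13.5+8.7)/2 × 1.5 = 16.65
  Sum = 538.125 µg/L·h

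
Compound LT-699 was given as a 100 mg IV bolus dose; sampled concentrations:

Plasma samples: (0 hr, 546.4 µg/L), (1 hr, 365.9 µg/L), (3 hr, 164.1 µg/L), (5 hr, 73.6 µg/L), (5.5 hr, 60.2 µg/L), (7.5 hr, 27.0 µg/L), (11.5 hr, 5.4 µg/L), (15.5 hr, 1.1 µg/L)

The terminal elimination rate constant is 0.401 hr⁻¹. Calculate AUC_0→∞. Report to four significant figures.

Trapezoidal AUC_0→15.5:
  [0→1]: (546.4+365.9)/2 × 1 = 456.15
  [1→3]: (365.9+164.1)/2 × 2 = 530.0
  [3→5]: (164.1+73.6)/2 × 2 = 237.7
  [5→5.5]: (73.6+60.2)/2 × 0.5 = 33.45
  [5.5→7.5]: (60.2+27.0)/2 × 2 = 87.2
  [7.5→11.5]: (27.0+5.4)/2 × 4 = 64.8
  [11.5→15.5]: (5.4+1.1)/2 × 4 = 13.0
  Sum = 1422.3 µg/L·hr
Extrapolated tail: C_last / k_e = 1.1 / 0.401 = 2.743
AUC_0→∞ = 1422.3 + 2.743 = 1425.043 µg/L·hr

AUC = 1425 µg/L·hr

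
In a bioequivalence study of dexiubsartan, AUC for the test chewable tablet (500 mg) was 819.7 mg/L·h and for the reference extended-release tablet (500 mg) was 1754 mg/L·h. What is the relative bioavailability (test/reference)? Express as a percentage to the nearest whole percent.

F_rel = 47%

F_rel = (AUC_test/D_test) / (AUC_ref/D_ref)
      = (819.7/500) / (1754/500)
      = 1.6394 / 3.508 = 0.4673 = 46.73%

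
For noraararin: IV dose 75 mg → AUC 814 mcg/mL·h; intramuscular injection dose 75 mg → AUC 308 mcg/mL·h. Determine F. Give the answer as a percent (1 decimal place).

F = 37.8%

F = (AUC_ev / D_ev) / (AUC_iv / D_iv)
  = (308/75) / (814/75)
  = 4.10667 / 10.8533 = 0.3784
  = 37.84%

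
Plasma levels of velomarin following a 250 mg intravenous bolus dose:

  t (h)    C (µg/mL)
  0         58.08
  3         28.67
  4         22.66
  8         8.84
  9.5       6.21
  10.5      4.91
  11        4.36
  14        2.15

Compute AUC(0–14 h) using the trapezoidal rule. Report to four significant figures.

AUC = 247.7 µg/mL·h

Trapezoidal AUC_0→14:
  [0→3]: (58.08+28.67)/2 × 3 = 130.125
  [3→4]: (28.67+22.66)/2 × 1 = 25.665
  [4→8]: (22.66+8.84)/2 × 4 = 63.0
  [8→9.5]: (8.84+6.21)/2 × 1.5 = 11.2875
  [9.5→10.5]: (6.21+4.91)/2 × 1 = 5.56
  [10.5→11]: (4.91+4.36)/2 × 0.5 = 2.3175
  [11→14]: (4.36+2.15)/2 × 3 = 9.765
  Sum = 247.72 µg/mL·h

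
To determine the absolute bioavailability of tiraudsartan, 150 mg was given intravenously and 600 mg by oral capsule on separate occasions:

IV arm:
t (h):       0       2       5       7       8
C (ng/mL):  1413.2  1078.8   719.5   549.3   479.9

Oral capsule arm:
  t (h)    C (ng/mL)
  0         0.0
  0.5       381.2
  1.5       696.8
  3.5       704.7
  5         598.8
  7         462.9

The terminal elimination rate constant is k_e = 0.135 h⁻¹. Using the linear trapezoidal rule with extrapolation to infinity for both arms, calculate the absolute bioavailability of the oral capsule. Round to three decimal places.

F = 0.178

Trapezoidal AUC_0→8 (IV):
  [0→2]: (1413.2+1078.8)/2 × 2 = 2492.0
  [2→5]: (1078.8+719.5)/2 × 3 = 2697.45
  [5→7]: (719.5+549.3)/2 × 2 = 1268.8
  [7→8]: (549.3+479.9)/2 × 1 = 514.6
  Sum = 6972.85 ng/mL·h
IV tail: 479.9/0.135 = 3554.815; AUC_iv,0→∞ = 6972.85 + 3554.815 = 10527.665 ng/mL·h
Trapezoidal AUC_0→7 (oral capsule):
  [0→0.5]: (0.0+381.2)/2 × 0.5 = 95.3
  [0.5→1.5]: (381.2+696.8)/2 × 1 = 539.0
  [1.5→3.5]: (696.8+704.7)/2 × 2 = 1401.5
  [3.5→5]: (704.7+598.8)/2 × 1.5 = 977.625
  [5→7]: (598.8+462.9)/2 × 2 = 1061.7
  Sum = 4075.125 ng/mL·h
oral capsule tail: 462.9/0.135 = 3428.889; AUC_ev,0→∞ = 4075.125 + 3428.889 = 7504.014 ng/mL·h
F = (AUC_ev/D_ev)/(AUC_iv/D_iv) = (7504.014/600)/(10527.665/150) = 12.50669/70.1844 = 0.1782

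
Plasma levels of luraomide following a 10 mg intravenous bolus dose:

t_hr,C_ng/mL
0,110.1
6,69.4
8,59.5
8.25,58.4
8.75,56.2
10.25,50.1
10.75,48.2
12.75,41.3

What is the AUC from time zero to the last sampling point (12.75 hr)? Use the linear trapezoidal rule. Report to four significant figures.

Trapezoidal AUC_0→12.75:
  [0→6]: (110.1+69.4)/2 × 6 = 538.5
  [6→8]: (69.4+59.5)/2 × 2 = 128.9
  [8→8.25]: (59.5+58.4)/2 × 0.25 = 14.7375
  [8.25→8.75]: (58.4+56.2)/2 × 0.5 = 28.65
  [8.75→10.25]: (56.2+50.1)/2 × 1.5 = 79.725
  [10.25→10.75]: (50.1+48.2)/2 × 0.5 = 24.575
  [10.75→12.75]: (48.2+41.3)/2 × 2 = 89.5
  Sum = 904.5875 ng/mL·hr

AUC = 904.6 ng/mL·hr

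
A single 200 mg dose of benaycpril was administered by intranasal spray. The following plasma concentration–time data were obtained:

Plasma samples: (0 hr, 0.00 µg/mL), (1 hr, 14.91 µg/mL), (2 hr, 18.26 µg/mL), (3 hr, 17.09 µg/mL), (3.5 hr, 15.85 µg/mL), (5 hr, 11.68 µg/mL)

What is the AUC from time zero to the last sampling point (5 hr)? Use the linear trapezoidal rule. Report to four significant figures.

Trapezoidal AUC_0→5:
  [0→1]: (0.00+14.91)/2 × 1 = 7.455
  [1→2]: (14.91+18.26)/2 × 1 = 16.585
  [2→3]: (18.26+17.09)/2 × 1 = 17.675
  [3→3.5]: (17.09+15.85)/2 × 0.5 = 8.235
  [3.5→5]: (15.85+11.68)/2 × 1.5 = 20.6475
  Sum = 70.5975 µg/mL·hr

AUC = 70.60 µg/mL·hr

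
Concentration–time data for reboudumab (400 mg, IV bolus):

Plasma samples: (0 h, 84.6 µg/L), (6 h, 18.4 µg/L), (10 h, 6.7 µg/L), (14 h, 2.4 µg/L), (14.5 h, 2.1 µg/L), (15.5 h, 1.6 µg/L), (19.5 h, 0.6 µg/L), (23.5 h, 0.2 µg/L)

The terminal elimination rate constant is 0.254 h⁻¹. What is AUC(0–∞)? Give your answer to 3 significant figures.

Trapezoidal AUC_0→23.5:
  [0→6]: (84.6+18.4)/2 × 6 = 309.0
  [6→10]: (18.4+6.7)/2 × 4 = 50.2
  [10→14]: (6.7+2.4)/2 × 4 = 18.2
  [14→14.5]: (2.4+2.1)/2 × 0.5 = 1.125
  [14.5→15.5]: (2.1+1.6)/2 × 1 = 1.85
  [15.5→19.5]: (1.6+0.6)/2 × 4 = 4.4
  [19.5→23.5]: (0.6+0.2)/2 × 4 = 1.6
  Sum = 386.375 µg/L·h
Extrapolated tail: C_last / k_e = 0.2 / 0.254 = 0.787
AUC_0→∞ = 386.375 + 0.787 = 387.162 µg/L·h

AUC = 387 µg/L·h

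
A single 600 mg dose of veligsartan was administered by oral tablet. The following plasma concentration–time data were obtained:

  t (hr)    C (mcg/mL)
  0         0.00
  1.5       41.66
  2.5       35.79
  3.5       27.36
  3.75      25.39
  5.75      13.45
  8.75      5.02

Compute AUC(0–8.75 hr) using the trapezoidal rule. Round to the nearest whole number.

Trapezoidal AUC_0→8.75:
  [0→1.5]: (0.00+41.66)/2 × 1.5 = 31.245
  [1.5→2.5]: (41.66+35.79)/2 × 1 = 38.725
  [2.5→3.5]: (35.79+27.36)/2 × 1 = 31.575
  [3.5→3.75]: (27.36+25.39)/2 × 0.25 = 6.59375
  [3.75→5.75]: (25.39+13.45)/2 × 2 = 38.84
  [5.75→8.75]: (13.45+5.02)/2 × 3 = 27.705
  Sum = 174.68375 mcg/mL·hr

AUC = 175 mcg/mL·hr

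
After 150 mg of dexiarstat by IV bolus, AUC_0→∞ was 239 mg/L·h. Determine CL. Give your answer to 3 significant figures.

CL = 0.628 L/h

CL = Dose_iv / AUC_0→∞
   = 150 / 239 = 0.627615 L/h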